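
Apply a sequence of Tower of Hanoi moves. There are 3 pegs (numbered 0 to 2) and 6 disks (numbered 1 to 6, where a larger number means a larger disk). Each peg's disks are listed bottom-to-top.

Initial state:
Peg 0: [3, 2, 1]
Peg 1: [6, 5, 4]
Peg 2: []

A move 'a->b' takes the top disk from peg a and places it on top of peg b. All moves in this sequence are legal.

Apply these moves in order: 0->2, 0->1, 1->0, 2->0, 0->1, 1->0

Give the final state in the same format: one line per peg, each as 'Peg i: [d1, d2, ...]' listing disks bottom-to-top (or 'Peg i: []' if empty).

After move 1 (0->2):
Peg 0: [3, 2]
Peg 1: [6, 5, 4]
Peg 2: [1]

After move 2 (0->1):
Peg 0: [3]
Peg 1: [6, 5, 4, 2]
Peg 2: [1]

After move 3 (1->0):
Peg 0: [3, 2]
Peg 1: [6, 5, 4]
Peg 2: [1]

After move 4 (2->0):
Peg 0: [3, 2, 1]
Peg 1: [6, 5, 4]
Peg 2: []

After move 5 (0->1):
Peg 0: [3, 2]
Peg 1: [6, 5, 4, 1]
Peg 2: []

After move 6 (1->0):
Peg 0: [3, 2, 1]
Peg 1: [6, 5, 4]
Peg 2: []

Answer: Peg 0: [3, 2, 1]
Peg 1: [6, 5, 4]
Peg 2: []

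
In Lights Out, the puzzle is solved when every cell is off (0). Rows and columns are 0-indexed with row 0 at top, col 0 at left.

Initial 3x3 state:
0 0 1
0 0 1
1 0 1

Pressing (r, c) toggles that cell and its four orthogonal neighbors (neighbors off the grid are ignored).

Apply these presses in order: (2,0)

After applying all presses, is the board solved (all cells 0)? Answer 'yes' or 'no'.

After press 1 at (2,0):
0 0 1
1 0 1
0 1 1

Lights still on: 5

Answer: no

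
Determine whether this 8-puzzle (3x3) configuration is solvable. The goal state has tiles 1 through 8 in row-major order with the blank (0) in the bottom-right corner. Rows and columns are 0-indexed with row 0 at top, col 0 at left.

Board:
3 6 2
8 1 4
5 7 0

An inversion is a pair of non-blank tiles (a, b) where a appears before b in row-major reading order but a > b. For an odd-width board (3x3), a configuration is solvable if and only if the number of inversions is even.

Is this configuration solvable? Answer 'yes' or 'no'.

Inversions (pairs i<j in row-major order where tile[i] > tile[j] > 0): 11
11 is odd, so the puzzle is not solvable.

Answer: no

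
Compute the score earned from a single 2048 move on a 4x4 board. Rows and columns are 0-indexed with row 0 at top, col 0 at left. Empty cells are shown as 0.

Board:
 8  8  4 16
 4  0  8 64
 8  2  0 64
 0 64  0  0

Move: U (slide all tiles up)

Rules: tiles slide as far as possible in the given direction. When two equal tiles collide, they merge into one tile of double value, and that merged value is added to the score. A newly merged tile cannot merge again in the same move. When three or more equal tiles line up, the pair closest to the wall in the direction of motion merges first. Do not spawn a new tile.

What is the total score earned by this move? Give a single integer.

Answer: 128

Derivation:
Slide up:
col 0: [8, 4, 8, 0] -> [8, 4, 8, 0]  score +0 (running 0)
col 1: [8, 0, 2, 64] -> [8, 2, 64, 0]  score +0 (running 0)
col 2: [4, 8, 0, 0] -> [4, 8, 0, 0]  score +0 (running 0)
col 3: [16, 64, 64, 0] -> [16, 128, 0, 0]  score +128 (running 128)
Board after move:
  8   8   4  16
  4   2   8 128
  8  64   0   0
  0   0   0   0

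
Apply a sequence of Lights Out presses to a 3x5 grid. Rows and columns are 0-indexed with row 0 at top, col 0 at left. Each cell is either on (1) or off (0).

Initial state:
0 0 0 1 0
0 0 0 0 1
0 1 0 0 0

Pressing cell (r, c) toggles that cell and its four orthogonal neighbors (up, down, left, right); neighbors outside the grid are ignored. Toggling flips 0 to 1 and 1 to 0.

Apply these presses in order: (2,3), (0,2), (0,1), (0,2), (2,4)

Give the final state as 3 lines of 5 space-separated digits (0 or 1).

After press 1 at (2,3):
0 0 0 1 0
0 0 0 1 1
0 1 1 1 1

After press 2 at (0,2):
0 1 1 0 0
0 0 1 1 1
0 1 1 1 1

After press 3 at (0,1):
1 0 0 0 0
0 1 1 1 1
0 1 1 1 1

After press 4 at (0,2):
1 1 1 1 0
0 1 0 1 1
0 1 1 1 1

After press 5 at (2,4):
1 1 1 1 0
0 1 0 1 0
0 1 1 0 0

Answer: 1 1 1 1 0
0 1 0 1 0
0 1 1 0 0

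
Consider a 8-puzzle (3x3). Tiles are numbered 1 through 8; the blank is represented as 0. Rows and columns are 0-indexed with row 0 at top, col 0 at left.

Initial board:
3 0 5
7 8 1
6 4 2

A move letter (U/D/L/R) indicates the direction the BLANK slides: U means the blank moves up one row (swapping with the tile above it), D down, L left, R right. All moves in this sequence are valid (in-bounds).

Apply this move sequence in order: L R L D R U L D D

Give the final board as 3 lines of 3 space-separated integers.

Answer: 8 7 5
6 3 1
0 4 2

Derivation:
After move 1 (L):
0 3 5
7 8 1
6 4 2

After move 2 (R):
3 0 5
7 8 1
6 4 2

After move 3 (L):
0 3 5
7 8 1
6 4 2

After move 4 (D):
7 3 5
0 8 1
6 4 2

After move 5 (R):
7 3 5
8 0 1
6 4 2

After move 6 (U):
7 0 5
8 3 1
6 4 2

After move 7 (L):
0 7 5
8 3 1
6 4 2

After move 8 (D):
8 7 5
0 3 1
6 4 2

After move 9 (D):
8 7 5
6 3 1
0 4 2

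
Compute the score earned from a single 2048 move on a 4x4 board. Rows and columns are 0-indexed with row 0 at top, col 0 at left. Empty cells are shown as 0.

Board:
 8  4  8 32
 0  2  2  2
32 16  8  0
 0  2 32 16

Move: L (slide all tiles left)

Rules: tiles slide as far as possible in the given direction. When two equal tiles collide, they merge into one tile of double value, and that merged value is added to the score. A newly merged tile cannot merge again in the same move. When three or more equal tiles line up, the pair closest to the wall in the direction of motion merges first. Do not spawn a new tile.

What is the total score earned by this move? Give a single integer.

Answer: 4

Derivation:
Slide left:
row 0: [8, 4, 8, 32] -> [8, 4, 8, 32]  score +0 (running 0)
row 1: [0, 2, 2, 2] -> [4, 2, 0, 0]  score +4 (running 4)
row 2: [32, 16, 8, 0] -> [32, 16, 8, 0]  score +0 (running 4)
row 3: [0, 2, 32, 16] -> [2, 32, 16, 0]  score +0 (running 4)
Board after move:
 8  4  8 32
 4  2  0  0
32 16  8  0
 2 32 16  0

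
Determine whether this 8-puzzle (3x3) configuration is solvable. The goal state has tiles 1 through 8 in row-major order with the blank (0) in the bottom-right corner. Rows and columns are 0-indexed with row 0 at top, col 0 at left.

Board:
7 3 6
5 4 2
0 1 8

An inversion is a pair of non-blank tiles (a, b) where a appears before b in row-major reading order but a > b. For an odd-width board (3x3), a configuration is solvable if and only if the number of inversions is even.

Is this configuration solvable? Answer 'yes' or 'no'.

Answer: yes

Derivation:
Inversions (pairs i<j in row-major order where tile[i] > tile[j] > 0): 18
18 is even, so the puzzle is solvable.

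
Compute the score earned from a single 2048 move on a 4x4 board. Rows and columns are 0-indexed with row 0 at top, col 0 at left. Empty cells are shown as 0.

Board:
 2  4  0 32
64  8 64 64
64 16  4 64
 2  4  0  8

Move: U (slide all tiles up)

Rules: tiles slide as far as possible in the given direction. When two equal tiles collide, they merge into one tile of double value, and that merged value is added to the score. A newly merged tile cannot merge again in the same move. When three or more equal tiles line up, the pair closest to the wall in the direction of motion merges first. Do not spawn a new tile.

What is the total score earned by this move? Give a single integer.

Slide up:
col 0: [2, 64, 64, 2] -> [2, 128, 2, 0]  score +128 (running 128)
col 1: [4, 8, 16, 4] -> [4, 8, 16, 4]  score +0 (running 128)
col 2: [0, 64, 4, 0] -> [64, 4, 0, 0]  score +0 (running 128)
col 3: [32, 64, 64, 8] -> [32, 128, 8, 0]  score +128 (running 256)
Board after move:
  2   4  64  32
128   8   4 128
  2  16   0   8
  0   4   0   0

Answer: 256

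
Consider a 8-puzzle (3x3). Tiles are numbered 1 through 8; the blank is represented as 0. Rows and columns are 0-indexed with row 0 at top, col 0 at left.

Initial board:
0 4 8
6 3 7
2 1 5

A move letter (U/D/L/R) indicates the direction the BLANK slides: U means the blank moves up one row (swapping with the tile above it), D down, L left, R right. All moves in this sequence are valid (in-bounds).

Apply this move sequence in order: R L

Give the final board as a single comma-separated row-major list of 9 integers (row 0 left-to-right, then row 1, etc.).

After move 1 (R):
4 0 8
6 3 7
2 1 5

After move 2 (L):
0 4 8
6 3 7
2 1 5

Answer: 0, 4, 8, 6, 3, 7, 2, 1, 5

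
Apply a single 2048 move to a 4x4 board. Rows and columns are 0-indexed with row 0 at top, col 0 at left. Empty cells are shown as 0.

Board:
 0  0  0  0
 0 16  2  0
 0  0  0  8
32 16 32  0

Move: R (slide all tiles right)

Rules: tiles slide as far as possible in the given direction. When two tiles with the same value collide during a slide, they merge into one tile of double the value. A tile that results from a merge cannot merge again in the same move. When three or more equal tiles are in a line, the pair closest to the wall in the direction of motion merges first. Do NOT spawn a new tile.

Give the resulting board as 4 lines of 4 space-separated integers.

Answer:  0  0  0  0
 0  0 16  2
 0  0  0  8
 0 32 16 32

Derivation:
Slide right:
row 0: [0, 0, 0, 0] -> [0, 0, 0, 0]
row 1: [0, 16, 2, 0] -> [0, 0, 16, 2]
row 2: [0, 0, 0, 8] -> [0, 0, 0, 8]
row 3: [32, 16, 32, 0] -> [0, 32, 16, 32]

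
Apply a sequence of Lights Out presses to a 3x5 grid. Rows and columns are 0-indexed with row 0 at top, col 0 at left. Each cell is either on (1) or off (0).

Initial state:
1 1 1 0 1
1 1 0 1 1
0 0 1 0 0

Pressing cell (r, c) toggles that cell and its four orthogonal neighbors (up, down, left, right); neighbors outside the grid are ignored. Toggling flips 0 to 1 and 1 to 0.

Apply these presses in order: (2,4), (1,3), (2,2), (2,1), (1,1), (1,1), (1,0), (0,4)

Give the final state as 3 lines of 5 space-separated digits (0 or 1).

After press 1 at (2,4):
1 1 1 0 1
1 1 0 1 0
0 0 1 1 1

After press 2 at (1,3):
1 1 1 1 1
1 1 1 0 1
0 0 1 0 1

After press 3 at (2,2):
1 1 1 1 1
1 1 0 0 1
0 1 0 1 1

After press 4 at (2,1):
1 1 1 1 1
1 0 0 0 1
1 0 1 1 1

After press 5 at (1,1):
1 0 1 1 1
0 1 1 0 1
1 1 1 1 1

After press 6 at (1,1):
1 1 1 1 1
1 0 0 0 1
1 0 1 1 1

After press 7 at (1,0):
0 1 1 1 1
0 1 0 0 1
0 0 1 1 1

After press 8 at (0,4):
0 1 1 0 0
0 1 0 0 0
0 0 1 1 1

Answer: 0 1 1 0 0
0 1 0 0 0
0 0 1 1 1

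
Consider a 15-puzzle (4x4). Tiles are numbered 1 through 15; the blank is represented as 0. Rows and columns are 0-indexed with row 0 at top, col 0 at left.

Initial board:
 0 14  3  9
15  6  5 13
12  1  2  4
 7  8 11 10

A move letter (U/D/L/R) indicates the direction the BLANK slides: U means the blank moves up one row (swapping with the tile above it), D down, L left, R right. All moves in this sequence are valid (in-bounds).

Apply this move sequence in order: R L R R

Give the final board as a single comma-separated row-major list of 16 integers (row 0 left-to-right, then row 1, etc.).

Answer: 14, 3, 0, 9, 15, 6, 5, 13, 12, 1, 2, 4, 7, 8, 11, 10

Derivation:
After move 1 (R):
14  0  3  9
15  6  5 13
12  1  2  4
 7  8 11 10

After move 2 (L):
 0 14  3  9
15  6  5 13
12  1  2  4
 7  8 11 10

After move 3 (R):
14  0  3  9
15  6  5 13
12  1  2  4
 7  8 11 10

After move 4 (R):
14  3  0  9
15  6  5 13
12  1  2  4
 7  8 11 10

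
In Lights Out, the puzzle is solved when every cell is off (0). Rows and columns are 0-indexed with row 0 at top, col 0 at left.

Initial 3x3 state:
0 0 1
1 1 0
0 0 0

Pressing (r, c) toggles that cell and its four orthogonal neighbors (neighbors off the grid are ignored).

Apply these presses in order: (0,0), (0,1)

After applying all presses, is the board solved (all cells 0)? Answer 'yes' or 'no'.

Answer: yes

Derivation:
After press 1 at (0,0):
1 1 1
0 1 0
0 0 0

After press 2 at (0,1):
0 0 0
0 0 0
0 0 0

Lights still on: 0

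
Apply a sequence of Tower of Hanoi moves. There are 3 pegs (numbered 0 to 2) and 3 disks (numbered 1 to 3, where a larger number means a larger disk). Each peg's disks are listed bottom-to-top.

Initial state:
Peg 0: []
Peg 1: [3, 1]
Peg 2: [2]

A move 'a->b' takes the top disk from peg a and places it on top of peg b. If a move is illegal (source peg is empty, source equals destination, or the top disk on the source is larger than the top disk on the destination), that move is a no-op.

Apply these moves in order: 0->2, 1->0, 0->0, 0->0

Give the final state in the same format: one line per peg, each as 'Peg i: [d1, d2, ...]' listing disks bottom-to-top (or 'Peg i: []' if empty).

Answer: Peg 0: [1]
Peg 1: [3]
Peg 2: [2]

Derivation:
After move 1 (0->2):
Peg 0: []
Peg 1: [3, 1]
Peg 2: [2]

After move 2 (1->0):
Peg 0: [1]
Peg 1: [3]
Peg 2: [2]

After move 3 (0->0):
Peg 0: [1]
Peg 1: [3]
Peg 2: [2]

After move 4 (0->0):
Peg 0: [1]
Peg 1: [3]
Peg 2: [2]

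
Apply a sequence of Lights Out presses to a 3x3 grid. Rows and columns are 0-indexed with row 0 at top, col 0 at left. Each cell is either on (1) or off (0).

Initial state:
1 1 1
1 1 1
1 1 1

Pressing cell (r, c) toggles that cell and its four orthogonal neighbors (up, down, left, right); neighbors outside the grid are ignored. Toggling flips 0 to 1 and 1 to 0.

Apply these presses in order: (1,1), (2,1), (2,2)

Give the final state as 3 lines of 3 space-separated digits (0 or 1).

Answer: 1 0 1
0 1 1
0 0 1

Derivation:
After press 1 at (1,1):
1 0 1
0 0 0
1 0 1

After press 2 at (2,1):
1 0 1
0 1 0
0 1 0

After press 3 at (2,2):
1 0 1
0 1 1
0 0 1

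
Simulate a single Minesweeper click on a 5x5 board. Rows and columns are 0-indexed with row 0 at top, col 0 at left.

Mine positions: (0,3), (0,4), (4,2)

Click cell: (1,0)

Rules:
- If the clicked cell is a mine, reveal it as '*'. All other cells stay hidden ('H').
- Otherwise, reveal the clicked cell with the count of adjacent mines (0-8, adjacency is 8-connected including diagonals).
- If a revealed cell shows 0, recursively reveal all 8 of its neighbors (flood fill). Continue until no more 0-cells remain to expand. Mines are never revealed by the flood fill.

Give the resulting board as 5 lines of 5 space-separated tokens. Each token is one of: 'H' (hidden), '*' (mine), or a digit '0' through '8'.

0 0 1 H H
0 0 1 2 2
0 0 0 0 0
0 1 1 1 0
0 1 H 1 0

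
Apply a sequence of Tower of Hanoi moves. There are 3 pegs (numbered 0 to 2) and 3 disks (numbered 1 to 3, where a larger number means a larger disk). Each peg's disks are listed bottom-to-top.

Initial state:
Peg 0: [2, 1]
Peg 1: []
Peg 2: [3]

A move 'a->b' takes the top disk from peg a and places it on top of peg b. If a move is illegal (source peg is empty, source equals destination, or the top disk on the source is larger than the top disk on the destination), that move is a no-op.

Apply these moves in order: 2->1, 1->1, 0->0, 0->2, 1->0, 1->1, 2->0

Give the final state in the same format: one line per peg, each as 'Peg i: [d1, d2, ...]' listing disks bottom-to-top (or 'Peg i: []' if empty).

Answer: Peg 0: [2, 1]
Peg 1: [3]
Peg 2: []

Derivation:
After move 1 (2->1):
Peg 0: [2, 1]
Peg 1: [3]
Peg 2: []

After move 2 (1->1):
Peg 0: [2, 1]
Peg 1: [3]
Peg 2: []

After move 3 (0->0):
Peg 0: [2, 1]
Peg 1: [3]
Peg 2: []

After move 4 (0->2):
Peg 0: [2]
Peg 1: [3]
Peg 2: [1]

After move 5 (1->0):
Peg 0: [2]
Peg 1: [3]
Peg 2: [1]

After move 6 (1->1):
Peg 0: [2]
Peg 1: [3]
Peg 2: [1]

After move 7 (2->0):
Peg 0: [2, 1]
Peg 1: [3]
Peg 2: []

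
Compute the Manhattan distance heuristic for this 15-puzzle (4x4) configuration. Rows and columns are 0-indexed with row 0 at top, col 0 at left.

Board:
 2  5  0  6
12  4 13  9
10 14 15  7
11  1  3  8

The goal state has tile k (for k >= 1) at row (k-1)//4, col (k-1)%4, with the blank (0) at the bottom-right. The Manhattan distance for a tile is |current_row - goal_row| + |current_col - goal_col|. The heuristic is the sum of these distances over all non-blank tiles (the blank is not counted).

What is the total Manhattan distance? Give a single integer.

Tile 2: at (0,0), goal (0,1), distance |0-0|+|0-1| = 1
Tile 5: at (0,1), goal (1,0), distance |0-1|+|1-0| = 2
Tile 6: at (0,3), goal (1,1), distance |0-1|+|3-1| = 3
Tile 12: at (1,0), goal (2,3), distance |1-2|+|0-3| = 4
Tile 4: at (1,1), goal (0,3), distance |1-0|+|1-3| = 3
Tile 13: at (1,2), goal (3,0), distance |1-3|+|2-0| = 4
Tile 9: at (1,3), goal (2,0), distance |1-2|+|3-0| = 4
Tile 10: at (2,0), goal (2,1), distance |2-2|+|0-1| = 1
Tile 14: at (2,1), goal (3,1), distance |2-3|+|1-1| = 1
Tile 15: at (2,2), goal (3,2), distance |2-3|+|2-2| = 1
Tile 7: at (2,3), goal (1,2), distance |2-1|+|3-2| = 2
Tile 11: at (3,0), goal (2,2), distance |3-2|+|0-2| = 3
Tile 1: at (3,1), goal (0,0), distance |3-0|+|1-0| = 4
Tile 3: at (3,2), goal (0,2), distance |3-0|+|2-2| = 3
Tile 8: at (3,3), goal (1,3), distance |3-1|+|3-3| = 2
Sum: 1 + 2 + 3 + 4 + 3 + 4 + 4 + 1 + 1 + 1 + 2 + 3 + 4 + 3 + 2 = 38

Answer: 38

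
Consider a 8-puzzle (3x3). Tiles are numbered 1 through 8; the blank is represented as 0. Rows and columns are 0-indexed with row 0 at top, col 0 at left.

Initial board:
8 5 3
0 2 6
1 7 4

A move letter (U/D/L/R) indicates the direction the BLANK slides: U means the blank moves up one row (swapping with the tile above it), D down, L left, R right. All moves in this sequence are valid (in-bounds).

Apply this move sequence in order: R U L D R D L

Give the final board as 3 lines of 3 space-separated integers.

After move 1 (R):
8 5 3
2 0 6
1 7 4

After move 2 (U):
8 0 3
2 5 6
1 7 4

After move 3 (L):
0 8 3
2 5 6
1 7 4

After move 4 (D):
2 8 3
0 5 6
1 7 4

After move 5 (R):
2 8 3
5 0 6
1 7 4

After move 6 (D):
2 8 3
5 7 6
1 0 4

After move 7 (L):
2 8 3
5 7 6
0 1 4

Answer: 2 8 3
5 7 6
0 1 4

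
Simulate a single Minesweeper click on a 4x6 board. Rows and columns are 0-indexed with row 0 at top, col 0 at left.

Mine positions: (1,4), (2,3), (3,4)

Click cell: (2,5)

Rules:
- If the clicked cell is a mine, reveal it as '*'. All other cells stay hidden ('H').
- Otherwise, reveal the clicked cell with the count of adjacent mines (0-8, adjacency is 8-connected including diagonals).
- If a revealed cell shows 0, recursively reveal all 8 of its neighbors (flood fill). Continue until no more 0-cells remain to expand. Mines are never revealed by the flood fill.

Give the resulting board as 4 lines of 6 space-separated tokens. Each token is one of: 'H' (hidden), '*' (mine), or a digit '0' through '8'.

H H H H H H
H H H H H H
H H H H H 2
H H H H H H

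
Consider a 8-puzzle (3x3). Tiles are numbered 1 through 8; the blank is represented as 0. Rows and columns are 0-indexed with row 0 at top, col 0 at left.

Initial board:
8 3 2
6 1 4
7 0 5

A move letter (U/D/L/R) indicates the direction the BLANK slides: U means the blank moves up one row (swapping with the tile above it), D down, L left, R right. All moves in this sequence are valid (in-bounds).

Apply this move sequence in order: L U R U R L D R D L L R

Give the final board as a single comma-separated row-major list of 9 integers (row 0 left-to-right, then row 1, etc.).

Answer: 8, 3, 2, 1, 4, 5, 6, 0, 7

Derivation:
After move 1 (L):
8 3 2
6 1 4
0 7 5

After move 2 (U):
8 3 2
0 1 4
6 7 5

After move 3 (R):
8 3 2
1 0 4
6 7 5

After move 4 (U):
8 0 2
1 3 4
6 7 5

After move 5 (R):
8 2 0
1 3 4
6 7 5

After move 6 (L):
8 0 2
1 3 4
6 7 5

After move 7 (D):
8 3 2
1 0 4
6 7 5

After move 8 (R):
8 3 2
1 4 0
6 7 5

After move 9 (D):
8 3 2
1 4 5
6 7 0

After move 10 (L):
8 3 2
1 4 5
6 0 7

After move 11 (L):
8 3 2
1 4 5
0 6 7

After move 12 (R):
8 3 2
1 4 5
6 0 7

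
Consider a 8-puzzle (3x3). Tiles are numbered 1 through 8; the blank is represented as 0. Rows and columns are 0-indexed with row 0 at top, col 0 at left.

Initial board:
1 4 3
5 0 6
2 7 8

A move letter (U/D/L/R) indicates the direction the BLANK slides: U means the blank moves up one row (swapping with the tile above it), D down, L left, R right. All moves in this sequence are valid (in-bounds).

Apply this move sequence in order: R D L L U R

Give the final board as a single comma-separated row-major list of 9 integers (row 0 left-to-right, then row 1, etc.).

After move 1 (R):
1 4 3
5 6 0
2 7 8

After move 2 (D):
1 4 3
5 6 8
2 7 0

After move 3 (L):
1 4 3
5 6 8
2 0 7

After move 4 (L):
1 4 3
5 6 8
0 2 7

After move 5 (U):
1 4 3
0 6 8
5 2 7

After move 6 (R):
1 4 3
6 0 8
5 2 7

Answer: 1, 4, 3, 6, 0, 8, 5, 2, 7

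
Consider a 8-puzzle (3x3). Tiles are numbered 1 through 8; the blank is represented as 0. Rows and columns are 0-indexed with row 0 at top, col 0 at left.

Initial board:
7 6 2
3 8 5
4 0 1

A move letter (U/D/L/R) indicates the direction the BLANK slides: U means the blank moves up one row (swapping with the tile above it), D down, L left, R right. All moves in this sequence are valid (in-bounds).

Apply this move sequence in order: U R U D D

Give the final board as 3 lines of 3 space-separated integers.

Answer: 7 6 2
3 5 1
4 8 0

Derivation:
After move 1 (U):
7 6 2
3 0 5
4 8 1

After move 2 (R):
7 6 2
3 5 0
4 8 1

After move 3 (U):
7 6 0
3 5 2
4 8 1

After move 4 (D):
7 6 2
3 5 0
4 8 1

After move 5 (D):
7 6 2
3 5 1
4 8 0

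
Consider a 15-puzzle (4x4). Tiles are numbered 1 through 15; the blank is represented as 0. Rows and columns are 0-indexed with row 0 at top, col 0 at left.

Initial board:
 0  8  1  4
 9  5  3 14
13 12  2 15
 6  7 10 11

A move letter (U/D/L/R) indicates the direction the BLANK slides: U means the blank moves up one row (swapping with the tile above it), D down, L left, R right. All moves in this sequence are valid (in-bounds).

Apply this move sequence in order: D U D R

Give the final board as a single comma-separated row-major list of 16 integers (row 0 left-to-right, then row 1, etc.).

Answer: 9, 8, 1, 4, 5, 0, 3, 14, 13, 12, 2, 15, 6, 7, 10, 11

Derivation:
After move 1 (D):
 9  8  1  4
 0  5  3 14
13 12  2 15
 6  7 10 11

After move 2 (U):
 0  8  1  4
 9  5  3 14
13 12  2 15
 6  7 10 11

After move 3 (D):
 9  8  1  4
 0  5  3 14
13 12  2 15
 6  7 10 11

After move 4 (R):
 9  8  1  4
 5  0  3 14
13 12  2 15
 6  7 10 11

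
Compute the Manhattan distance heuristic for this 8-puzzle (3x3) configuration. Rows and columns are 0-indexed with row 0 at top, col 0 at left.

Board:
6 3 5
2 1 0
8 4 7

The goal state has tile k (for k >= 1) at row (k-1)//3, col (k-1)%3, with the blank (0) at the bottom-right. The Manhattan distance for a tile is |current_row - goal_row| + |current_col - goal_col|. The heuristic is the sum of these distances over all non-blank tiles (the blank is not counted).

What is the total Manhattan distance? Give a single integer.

Answer: 15

Derivation:
Tile 6: (0,0)->(1,2) = 3
Tile 3: (0,1)->(0,2) = 1
Tile 5: (0,2)->(1,1) = 2
Tile 2: (1,0)->(0,1) = 2
Tile 1: (1,1)->(0,0) = 2
Tile 8: (2,0)->(2,1) = 1
Tile 4: (2,1)->(1,0) = 2
Tile 7: (2,2)->(2,0) = 2
Sum: 3 + 1 + 2 + 2 + 2 + 1 + 2 + 2 = 15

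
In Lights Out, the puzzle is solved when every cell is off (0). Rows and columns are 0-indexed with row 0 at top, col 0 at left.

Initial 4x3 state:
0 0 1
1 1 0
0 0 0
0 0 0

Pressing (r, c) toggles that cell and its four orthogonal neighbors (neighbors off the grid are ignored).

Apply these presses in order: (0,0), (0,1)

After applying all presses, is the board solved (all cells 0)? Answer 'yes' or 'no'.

After press 1 at (0,0):
1 1 1
0 1 0
0 0 0
0 0 0

After press 2 at (0,1):
0 0 0
0 0 0
0 0 0
0 0 0

Lights still on: 0

Answer: yes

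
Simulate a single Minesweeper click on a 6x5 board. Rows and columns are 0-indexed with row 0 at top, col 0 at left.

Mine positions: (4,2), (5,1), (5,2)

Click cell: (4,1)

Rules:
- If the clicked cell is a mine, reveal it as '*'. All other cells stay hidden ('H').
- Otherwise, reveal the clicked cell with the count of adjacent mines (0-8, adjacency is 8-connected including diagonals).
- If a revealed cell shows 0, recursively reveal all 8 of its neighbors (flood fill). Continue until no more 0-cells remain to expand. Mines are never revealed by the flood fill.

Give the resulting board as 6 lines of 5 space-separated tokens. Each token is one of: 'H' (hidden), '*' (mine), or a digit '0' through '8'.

H H H H H
H H H H H
H H H H H
H H H H H
H 3 H H H
H H H H H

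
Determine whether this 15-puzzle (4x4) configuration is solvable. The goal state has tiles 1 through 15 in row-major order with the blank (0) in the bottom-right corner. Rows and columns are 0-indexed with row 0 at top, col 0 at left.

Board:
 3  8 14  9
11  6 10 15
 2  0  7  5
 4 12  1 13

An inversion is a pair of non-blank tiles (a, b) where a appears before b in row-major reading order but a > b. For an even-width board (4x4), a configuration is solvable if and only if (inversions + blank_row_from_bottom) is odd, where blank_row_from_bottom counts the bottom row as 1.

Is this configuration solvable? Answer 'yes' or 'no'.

Answer: no

Derivation:
Inversions: 56
Blank is in row 2 (0-indexed from top), which is row 2 counting from the bottom (bottom = 1).
56 + 2 = 58, which is even, so the puzzle is not solvable.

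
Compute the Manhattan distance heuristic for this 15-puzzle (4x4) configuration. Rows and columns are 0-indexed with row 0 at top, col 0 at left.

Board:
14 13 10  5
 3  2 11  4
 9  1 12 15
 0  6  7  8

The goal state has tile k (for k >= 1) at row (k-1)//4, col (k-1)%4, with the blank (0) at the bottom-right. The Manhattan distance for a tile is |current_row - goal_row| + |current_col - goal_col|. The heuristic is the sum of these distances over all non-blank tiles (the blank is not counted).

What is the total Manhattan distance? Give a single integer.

Answer: 33

Derivation:
Tile 14: (0,0)->(3,1) = 4
Tile 13: (0,1)->(3,0) = 4
Tile 10: (0,2)->(2,1) = 3
Tile 5: (0,3)->(1,0) = 4
Tile 3: (1,0)->(0,2) = 3
Tile 2: (1,1)->(0,1) = 1
Tile 11: (1,2)->(2,2) = 1
Tile 4: (1,3)->(0,3) = 1
Tile 9: (2,0)->(2,0) = 0
Tile 1: (2,1)->(0,0) = 3
Tile 12: (2,2)->(2,3) = 1
Tile 15: (2,3)->(3,2) = 2
Tile 6: (3,1)->(1,1) = 2
Tile 7: (3,2)->(1,2) = 2
Tile 8: (3,3)->(1,3) = 2
Sum: 4 + 4 + 3 + 4 + 3 + 1 + 1 + 1 + 0 + 3 + 1 + 2 + 2 + 2 + 2 = 33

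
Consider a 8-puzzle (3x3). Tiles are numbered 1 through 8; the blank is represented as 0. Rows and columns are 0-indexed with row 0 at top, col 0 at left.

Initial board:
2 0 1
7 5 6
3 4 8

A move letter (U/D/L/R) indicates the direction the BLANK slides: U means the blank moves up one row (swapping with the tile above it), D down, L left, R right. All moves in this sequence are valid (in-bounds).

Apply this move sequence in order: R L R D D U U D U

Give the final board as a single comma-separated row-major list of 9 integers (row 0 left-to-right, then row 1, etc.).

After move 1 (R):
2 1 0
7 5 6
3 4 8

After move 2 (L):
2 0 1
7 5 6
3 4 8

After move 3 (R):
2 1 0
7 5 6
3 4 8

After move 4 (D):
2 1 6
7 5 0
3 4 8

After move 5 (D):
2 1 6
7 5 8
3 4 0

After move 6 (U):
2 1 6
7 5 0
3 4 8

After move 7 (U):
2 1 0
7 5 6
3 4 8

After move 8 (D):
2 1 6
7 5 0
3 4 8

After move 9 (U):
2 1 0
7 5 6
3 4 8

Answer: 2, 1, 0, 7, 5, 6, 3, 4, 8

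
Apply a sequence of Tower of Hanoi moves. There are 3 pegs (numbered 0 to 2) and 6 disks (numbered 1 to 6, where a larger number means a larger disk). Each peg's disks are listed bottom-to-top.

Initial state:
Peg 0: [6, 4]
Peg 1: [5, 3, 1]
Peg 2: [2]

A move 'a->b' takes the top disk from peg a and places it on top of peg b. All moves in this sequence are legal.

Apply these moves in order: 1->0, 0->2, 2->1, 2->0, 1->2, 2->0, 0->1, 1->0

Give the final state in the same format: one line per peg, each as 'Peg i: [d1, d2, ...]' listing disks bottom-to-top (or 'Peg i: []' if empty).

Answer: Peg 0: [6, 4, 2, 1]
Peg 1: [5, 3]
Peg 2: []

Derivation:
After move 1 (1->0):
Peg 0: [6, 4, 1]
Peg 1: [5, 3]
Peg 2: [2]

After move 2 (0->2):
Peg 0: [6, 4]
Peg 1: [5, 3]
Peg 2: [2, 1]

After move 3 (2->1):
Peg 0: [6, 4]
Peg 1: [5, 3, 1]
Peg 2: [2]

After move 4 (2->0):
Peg 0: [6, 4, 2]
Peg 1: [5, 3, 1]
Peg 2: []

After move 5 (1->2):
Peg 0: [6, 4, 2]
Peg 1: [5, 3]
Peg 2: [1]

After move 6 (2->0):
Peg 0: [6, 4, 2, 1]
Peg 1: [5, 3]
Peg 2: []

After move 7 (0->1):
Peg 0: [6, 4, 2]
Peg 1: [5, 3, 1]
Peg 2: []

After move 8 (1->0):
Peg 0: [6, 4, 2, 1]
Peg 1: [5, 3]
Peg 2: []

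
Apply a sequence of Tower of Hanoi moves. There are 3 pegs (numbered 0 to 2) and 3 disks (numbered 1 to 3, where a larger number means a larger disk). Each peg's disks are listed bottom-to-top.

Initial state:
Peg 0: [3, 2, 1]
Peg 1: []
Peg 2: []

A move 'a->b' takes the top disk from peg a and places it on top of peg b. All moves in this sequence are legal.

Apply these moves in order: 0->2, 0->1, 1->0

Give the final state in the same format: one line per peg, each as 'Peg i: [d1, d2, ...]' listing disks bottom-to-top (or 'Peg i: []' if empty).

Answer: Peg 0: [3, 2]
Peg 1: []
Peg 2: [1]

Derivation:
After move 1 (0->2):
Peg 0: [3, 2]
Peg 1: []
Peg 2: [1]

After move 2 (0->1):
Peg 0: [3]
Peg 1: [2]
Peg 2: [1]

After move 3 (1->0):
Peg 0: [3, 2]
Peg 1: []
Peg 2: [1]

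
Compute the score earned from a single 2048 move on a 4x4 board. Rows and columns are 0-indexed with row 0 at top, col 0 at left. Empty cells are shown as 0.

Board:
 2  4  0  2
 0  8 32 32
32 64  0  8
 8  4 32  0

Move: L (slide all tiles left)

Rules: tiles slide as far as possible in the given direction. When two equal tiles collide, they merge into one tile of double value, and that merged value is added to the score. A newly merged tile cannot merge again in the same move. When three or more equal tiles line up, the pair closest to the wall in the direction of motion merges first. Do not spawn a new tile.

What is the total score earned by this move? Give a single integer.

Answer: 64

Derivation:
Slide left:
row 0: [2, 4, 0, 2] -> [2, 4, 2, 0]  score +0 (running 0)
row 1: [0, 8, 32, 32] -> [8, 64, 0, 0]  score +64 (running 64)
row 2: [32, 64, 0, 8] -> [32, 64, 8, 0]  score +0 (running 64)
row 3: [8, 4, 32, 0] -> [8, 4, 32, 0]  score +0 (running 64)
Board after move:
 2  4  2  0
 8 64  0  0
32 64  8  0
 8  4 32  0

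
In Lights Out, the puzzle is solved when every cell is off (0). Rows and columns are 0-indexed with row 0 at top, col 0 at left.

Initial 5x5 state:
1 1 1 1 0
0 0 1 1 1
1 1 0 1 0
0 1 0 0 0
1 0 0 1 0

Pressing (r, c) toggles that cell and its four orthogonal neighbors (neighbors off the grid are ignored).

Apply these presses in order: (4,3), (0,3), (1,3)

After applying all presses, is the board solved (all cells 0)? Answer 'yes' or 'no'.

Answer: no

Derivation:
After press 1 at (4,3):
1 1 1 1 0
0 0 1 1 1
1 1 0 1 0
0 1 0 1 0
1 0 1 0 1

After press 2 at (0,3):
1 1 0 0 1
0 0 1 0 1
1 1 0 1 0
0 1 0 1 0
1 0 1 0 1

After press 3 at (1,3):
1 1 0 1 1
0 0 0 1 0
1 1 0 0 0
0 1 0 1 0
1 0 1 0 1

Lights still on: 12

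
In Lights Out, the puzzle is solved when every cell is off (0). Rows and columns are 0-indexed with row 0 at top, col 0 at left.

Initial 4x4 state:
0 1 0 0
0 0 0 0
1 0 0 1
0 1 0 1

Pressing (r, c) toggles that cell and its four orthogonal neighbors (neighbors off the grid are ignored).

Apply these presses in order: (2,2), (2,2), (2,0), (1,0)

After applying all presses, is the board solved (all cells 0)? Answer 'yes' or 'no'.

Answer: no

Derivation:
After press 1 at (2,2):
0 1 0 0
0 0 1 0
1 1 1 0
0 1 1 1

After press 2 at (2,2):
0 1 0 0
0 0 0 0
1 0 0 1
0 1 0 1

After press 3 at (2,0):
0 1 0 0
1 0 0 0
0 1 0 1
1 1 0 1

After press 4 at (1,0):
1 1 0 0
0 1 0 0
1 1 0 1
1 1 0 1

Lights still on: 9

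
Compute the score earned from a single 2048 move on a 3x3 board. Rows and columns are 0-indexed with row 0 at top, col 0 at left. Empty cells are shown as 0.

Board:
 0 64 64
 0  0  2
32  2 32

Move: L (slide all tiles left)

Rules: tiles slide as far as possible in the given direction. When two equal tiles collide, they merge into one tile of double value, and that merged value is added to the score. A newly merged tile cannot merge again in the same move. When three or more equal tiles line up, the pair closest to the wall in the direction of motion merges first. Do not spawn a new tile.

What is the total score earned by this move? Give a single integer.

Answer: 128

Derivation:
Slide left:
row 0: [0, 64, 64] -> [128, 0, 0]  score +128 (running 128)
row 1: [0, 0, 2] -> [2, 0, 0]  score +0 (running 128)
row 2: [32, 2, 32] -> [32, 2, 32]  score +0 (running 128)
Board after move:
128   0   0
  2   0   0
 32   2  32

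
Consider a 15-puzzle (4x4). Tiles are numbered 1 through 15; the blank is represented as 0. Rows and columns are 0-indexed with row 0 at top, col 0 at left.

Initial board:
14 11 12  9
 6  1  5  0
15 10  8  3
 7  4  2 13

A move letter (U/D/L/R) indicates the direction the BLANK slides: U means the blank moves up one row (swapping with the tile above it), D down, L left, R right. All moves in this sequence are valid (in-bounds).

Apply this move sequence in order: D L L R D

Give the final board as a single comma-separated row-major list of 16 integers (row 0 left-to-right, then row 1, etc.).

Answer: 14, 11, 12, 9, 6, 1, 5, 3, 15, 10, 2, 8, 7, 4, 0, 13

Derivation:
After move 1 (D):
14 11 12  9
 6  1  5  3
15 10  8  0
 7  4  2 13

After move 2 (L):
14 11 12  9
 6  1  5  3
15 10  0  8
 7  4  2 13

After move 3 (L):
14 11 12  9
 6  1  5  3
15  0 10  8
 7  4  2 13

After move 4 (R):
14 11 12  9
 6  1  5  3
15 10  0  8
 7  4  2 13

After move 5 (D):
14 11 12  9
 6  1  5  3
15 10  2  8
 7  4  0 13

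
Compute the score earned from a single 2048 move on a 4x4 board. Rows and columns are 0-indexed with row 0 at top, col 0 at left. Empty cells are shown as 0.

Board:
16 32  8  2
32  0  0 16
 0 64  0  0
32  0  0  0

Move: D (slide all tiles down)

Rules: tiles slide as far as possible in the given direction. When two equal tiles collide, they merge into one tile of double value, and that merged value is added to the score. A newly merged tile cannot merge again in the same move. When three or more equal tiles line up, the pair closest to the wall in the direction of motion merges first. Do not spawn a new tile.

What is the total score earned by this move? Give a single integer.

Answer: 64

Derivation:
Slide down:
col 0: [16, 32, 0, 32] -> [0, 0, 16, 64]  score +64 (running 64)
col 1: [32, 0, 64, 0] -> [0, 0, 32, 64]  score +0 (running 64)
col 2: [8, 0, 0, 0] -> [0, 0, 0, 8]  score +0 (running 64)
col 3: [2, 16, 0, 0] -> [0, 0, 2, 16]  score +0 (running 64)
Board after move:
 0  0  0  0
 0  0  0  0
16 32  0  2
64 64  8 16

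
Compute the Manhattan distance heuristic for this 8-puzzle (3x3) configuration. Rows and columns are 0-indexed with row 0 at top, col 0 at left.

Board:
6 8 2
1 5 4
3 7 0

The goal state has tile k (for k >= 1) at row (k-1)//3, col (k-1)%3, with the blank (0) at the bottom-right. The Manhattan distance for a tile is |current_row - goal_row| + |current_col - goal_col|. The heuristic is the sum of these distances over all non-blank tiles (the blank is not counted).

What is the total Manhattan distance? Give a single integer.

Answer: 14

Derivation:
Tile 6: at (0,0), goal (1,2), distance |0-1|+|0-2| = 3
Tile 8: at (0,1), goal (2,1), distance |0-2|+|1-1| = 2
Tile 2: at (0,2), goal (0,1), distance |0-0|+|2-1| = 1
Tile 1: at (1,0), goal (0,0), distance |1-0|+|0-0| = 1
Tile 5: at (1,1), goal (1,1), distance |1-1|+|1-1| = 0
Tile 4: at (1,2), goal (1,0), distance |1-1|+|2-0| = 2
Tile 3: at (2,0), goal (0,2), distance |2-0|+|0-2| = 4
Tile 7: at (2,1), goal (2,0), distance |2-2|+|1-0| = 1
Sum: 3 + 2 + 1 + 1 + 0 + 2 + 4 + 1 = 14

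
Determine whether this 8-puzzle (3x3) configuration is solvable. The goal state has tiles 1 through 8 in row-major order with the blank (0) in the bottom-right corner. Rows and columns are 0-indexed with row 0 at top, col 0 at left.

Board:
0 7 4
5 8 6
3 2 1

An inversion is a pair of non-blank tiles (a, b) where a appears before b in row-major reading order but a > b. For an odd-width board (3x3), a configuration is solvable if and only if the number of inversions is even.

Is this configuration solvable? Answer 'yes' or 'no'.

Answer: yes

Derivation:
Inversions (pairs i<j in row-major order where tile[i] > tile[j] > 0): 22
22 is even, so the puzzle is solvable.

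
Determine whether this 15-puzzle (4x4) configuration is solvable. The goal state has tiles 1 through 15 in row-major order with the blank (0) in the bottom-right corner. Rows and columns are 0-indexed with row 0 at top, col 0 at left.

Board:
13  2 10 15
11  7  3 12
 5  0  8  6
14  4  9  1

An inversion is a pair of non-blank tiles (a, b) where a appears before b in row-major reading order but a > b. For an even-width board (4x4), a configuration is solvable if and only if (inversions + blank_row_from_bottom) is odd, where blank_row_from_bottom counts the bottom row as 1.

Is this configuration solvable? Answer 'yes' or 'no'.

Answer: no

Derivation:
Inversions: 64
Blank is in row 2 (0-indexed from top), which is row 2 counting from the bottom (bottom = 1).
64 + 2 = 66, which is even, so the puzzle is not solvable.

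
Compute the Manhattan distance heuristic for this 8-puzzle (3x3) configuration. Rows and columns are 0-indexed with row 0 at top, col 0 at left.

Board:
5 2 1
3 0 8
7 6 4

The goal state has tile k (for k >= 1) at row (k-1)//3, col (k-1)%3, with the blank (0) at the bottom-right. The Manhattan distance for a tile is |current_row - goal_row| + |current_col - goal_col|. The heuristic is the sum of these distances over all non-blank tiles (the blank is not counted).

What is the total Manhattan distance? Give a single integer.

Tile 5: (0,0)->(1,1) = 2
Tile 2: (0,1)->(0,1) = 0
Tile 1: (0,2)->(0,0) = 2
Tile 3: (1,0)->(0,2) = 3
Tile 8: (1,2)->(2,1) = 2
Tile 7: (2,0)->(2,0) = 0
Tile 6: (2,1)->(1,2) = 2
Tile 4: (2,2)->(1,0) = 3
Sum: 2 + 0 + 2 + 3 + 2 + 0 + 2 + 3 = 14

Answer: 14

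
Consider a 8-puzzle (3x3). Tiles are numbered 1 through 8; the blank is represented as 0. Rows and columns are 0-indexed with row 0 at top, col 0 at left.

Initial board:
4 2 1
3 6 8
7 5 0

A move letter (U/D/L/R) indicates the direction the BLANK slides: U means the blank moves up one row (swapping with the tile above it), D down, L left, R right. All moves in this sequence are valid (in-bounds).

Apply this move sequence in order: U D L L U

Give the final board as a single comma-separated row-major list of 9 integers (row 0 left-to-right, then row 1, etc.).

After move 1 (U):
4 2 1
3 6 0
7 5 8

After move 2 (D):
4 2 1
3 6 8
7 5 0

After move 3 (L):
4 2 1
3 6 8
7 0 5

After move 4 (L):
4 2 1
3 6 8
0 7 5

After move 5 (U):
4 2 1
0 6 8
3 7 5

Answer: 4, 2, 1, 0, 6, 8, 3, 7, 5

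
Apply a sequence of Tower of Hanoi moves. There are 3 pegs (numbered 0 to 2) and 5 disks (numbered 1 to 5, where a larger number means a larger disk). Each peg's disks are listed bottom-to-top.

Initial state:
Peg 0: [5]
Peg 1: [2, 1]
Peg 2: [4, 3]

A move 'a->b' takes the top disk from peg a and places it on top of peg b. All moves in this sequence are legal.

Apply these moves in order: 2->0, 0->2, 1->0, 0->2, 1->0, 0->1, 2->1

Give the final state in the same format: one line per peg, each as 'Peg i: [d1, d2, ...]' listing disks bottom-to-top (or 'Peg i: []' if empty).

After move 1 (2->0):
Peg 0: [5, 3]
Peg 1: [2, 1]
Peg 2: [4]

After move 2 (0->2):
Peg 0: [5]
Peg 1: [2, 1]
Peg 2: [4, 3]

After move 3 (1->0):
Peg 0: [5, 1]
Peg 1: [2]
Peg 2: [4, 3]

After move 4 (0->2):
Peg 0: [5]
Peg 1: [2]
Peg 2: [4, 3, 1]

After move 5 (1->0):
Peg 0: [5, 2]
Peg 1: []
Peg 2: [4, 3, 1]

After move 6 (0->1):
Peg 0: [5]
Peg 1: [2]
Peg 2: [4, 3, 1]

After move 7 (2->1):
Peg 0: [5]
Peg 1: [2, 1]
Peg 2: [4, 3]

Answer: Peg 0: [5]
Peg 1: [2, 1]
Peg 2: [4, 3]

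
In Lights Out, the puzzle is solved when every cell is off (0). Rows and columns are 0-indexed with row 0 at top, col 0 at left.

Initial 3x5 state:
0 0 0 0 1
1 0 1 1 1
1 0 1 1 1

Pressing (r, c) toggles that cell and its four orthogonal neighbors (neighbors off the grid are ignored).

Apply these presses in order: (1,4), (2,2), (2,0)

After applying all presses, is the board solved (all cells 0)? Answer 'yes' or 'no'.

Answer: yes

Derivation:
After press 1 at (1,4):
0 0 0 0 0
1 0 1 0 0
1 0 1 1 0

After press 2 at (2,2):
0 0 0 0 0
1 0 0 0 0
1 1 0 0 0

After press 3 at (2,0):
0 0 0 0 0
0 0 0 0 0
0 0 0 0 0

Lights still on: 0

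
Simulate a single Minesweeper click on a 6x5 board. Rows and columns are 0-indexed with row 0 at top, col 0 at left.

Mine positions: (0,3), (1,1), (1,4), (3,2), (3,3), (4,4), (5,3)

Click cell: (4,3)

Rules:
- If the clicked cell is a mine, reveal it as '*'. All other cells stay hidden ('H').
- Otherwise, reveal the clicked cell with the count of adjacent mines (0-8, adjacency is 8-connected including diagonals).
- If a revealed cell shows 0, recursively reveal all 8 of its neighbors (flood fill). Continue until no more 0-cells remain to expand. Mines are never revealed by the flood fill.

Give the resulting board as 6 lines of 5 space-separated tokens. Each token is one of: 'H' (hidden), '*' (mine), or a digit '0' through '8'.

H H H H H
H H H H H
H H H H H
H H H H H
H H H 4 H
H H H H H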